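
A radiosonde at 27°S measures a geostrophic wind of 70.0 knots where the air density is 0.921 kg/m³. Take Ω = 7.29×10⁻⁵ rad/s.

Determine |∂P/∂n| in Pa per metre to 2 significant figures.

Coriolis parameter at 27°S:
f = 2Ω sin φ = 2 × 7.29×10⁻⁵ × sin 27° = 6.62×10⁻⁵ s⁻¹
Wind speed in SI: 70.0 knots = 36.0 m/s
Geostrophic balance rearranged: |∂P/∂n| = f ρ V_g
|∂P/∂n| = 6.62×10⁻⁵ × 0.921 × 36.0 = 2.20×10⁻³ Pa/m

2.2×10⁻³ Pa/m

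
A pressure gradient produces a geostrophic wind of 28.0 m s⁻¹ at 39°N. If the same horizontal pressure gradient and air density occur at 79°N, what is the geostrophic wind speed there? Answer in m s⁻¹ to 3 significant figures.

With the same pressure gradient and density, V_g ∝ 1/f ∝ 1/sin φ.
V₂ = V₁ · sin φ₁ / sin φ₂ = 28.0 × sin 39° / sin 79°
V₂ = 28.0 × 0.6293/0.9816 = 18.0 m s⁻¹

18.0 m s⁻¹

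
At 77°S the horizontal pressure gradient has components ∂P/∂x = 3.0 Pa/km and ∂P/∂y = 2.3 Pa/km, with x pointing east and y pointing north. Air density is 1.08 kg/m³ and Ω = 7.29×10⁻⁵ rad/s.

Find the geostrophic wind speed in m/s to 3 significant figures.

24.6 m/s

Coriolis parameter at 77°S:
f = 2Ω sin φ = 2 × 7.29×10⁻⁵ × sin 77° = 1.42×10⁻⁴ s⁻¹
In the Southern Hemisphere f is negative: f = −1.42×10⁻⁴ s⁻¹.
Component geostrophic relations (x east, y north):
u_g = −(1/(fρ)) ∂P/∂y,  v_g = (1/(fρ)) ∂P/∂x
u_g = −(2.3×10⁻³)/(−1.42×10⁻⁴ × 1.08) = 15.0 m/s;  v_g = (3.0×10⁻³)/(−1.42×10⁻⁴ × 1.08) = −19.6 m/s
|V_g| = √(u_g² + v_g²) = 24.6 m/s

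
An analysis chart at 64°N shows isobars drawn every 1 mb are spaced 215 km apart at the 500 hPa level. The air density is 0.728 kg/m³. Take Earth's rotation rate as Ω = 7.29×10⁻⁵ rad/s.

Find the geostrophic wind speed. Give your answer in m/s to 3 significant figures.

4.88 m/s

Coriolis parameter at 64°N:
f = 2Ω sin φ = 2 × 7.29×10⁻⁵ × sin 64° = 1.31×10⁻⁴ s⁻¹
Pressure gradient: |∂P/∂n| = 100 Pa / 215000 m = 4.65×10⁻⁴ Pa/m
Geostrophic balance (pressure-gradient force = Coriolis force):
V_g = (1/(fρ)) |∂P/∂n| = 4.65×10⁻⁴ / (1.31×10⁻⁴ × 0.728) = 4.88 m/s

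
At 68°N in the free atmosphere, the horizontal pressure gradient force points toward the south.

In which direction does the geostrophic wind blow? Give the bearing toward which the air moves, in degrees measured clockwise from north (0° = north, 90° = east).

The pressure-gradient force points toward the south (bearing 180°).
Geostrophic balance: in the Northern Hemisphere the Coriolis force deflects motion to the right, so the geostrophic wind blows 90° to the right of the pressure-gradient force (low pressure on the left).
Rotating 180° by 90° clockwise gives 270° — the wind blows toward the west.

270°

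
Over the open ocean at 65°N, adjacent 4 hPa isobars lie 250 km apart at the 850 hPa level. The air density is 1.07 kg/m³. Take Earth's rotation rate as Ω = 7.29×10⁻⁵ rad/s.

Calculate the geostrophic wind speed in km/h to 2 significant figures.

41 km/h

Coriolis parameter at 65°N:
f = 2Ω sin φ = 2 × 7.29×10⁻⁵ × sin 65° = 1.32×10⁻⁴ s⁻¹
Pressure gradient: |∂P/∂n| = 400 Pa / 250000 m = 1.60×10⁻³ Pa/m
Geostrophic balance (pressure-gradient force = Coriolis force):
V_g = (1/(fρ)) |∂P/∂n| = 1.60×10⁻³ / (1.32×10⁻⁴ × 1.07) = 11.3 m/s
Converting: 11.3 m/s × 3.6 = 41 km/h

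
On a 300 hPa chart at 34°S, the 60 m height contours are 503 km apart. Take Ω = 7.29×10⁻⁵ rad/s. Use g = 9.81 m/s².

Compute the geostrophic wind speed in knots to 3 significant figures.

Coriolis parameter at 34°S:
f = 2Ω sin φ = 2 × 7.29×10⁻⁵ × sin 34° = 8.15×10⁻⁵ s⁻¹
Height gradient: |∂Z/∂n| = 60 m / 503000 m = 1.19×10⁻⁴
On a pressure surface, geostrophic balance gives V_g = (g/f)|∂Z/∂n|:
V_g = 9.81 × 1.19×10⁻⁴ / 8.15×10⁻⁵ = 14.4 m/s
Converting: 14.4 m/s × 1.944 = 27.9 knots

27.9 knots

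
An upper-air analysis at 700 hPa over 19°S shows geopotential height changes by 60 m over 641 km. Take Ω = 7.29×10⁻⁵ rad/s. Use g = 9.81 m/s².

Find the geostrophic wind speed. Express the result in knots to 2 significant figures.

Coriolis parameter at 19°S:
f = 2Ω sin φ = 2 × 7.29×10⁻⁵ × sin 19° = 4.75×10⁻⁵ s⁻¹
Height gradient: |∂Z/∂n| = 60 m / 641000 m = 9.36×10⁻⁵
On a pressure surface, geostrophic balance gives V_g = (g/f)|∂Z/∂n|:
V_g = 9.81 × 9.36×10⁻⁵ / 4.75×10⁻⁵ = 19.3 m/s
Converting: 19.3 m/s × 1.944 = 38 knots

38 knots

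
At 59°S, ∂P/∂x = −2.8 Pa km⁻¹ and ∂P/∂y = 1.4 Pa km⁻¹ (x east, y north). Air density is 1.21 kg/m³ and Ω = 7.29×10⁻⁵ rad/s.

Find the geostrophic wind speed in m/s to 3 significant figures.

20.7 m/s

Coriolis parameter at 59°S:
f = 2Ω sin φ = 2 × 7.29×10⁻⁵ × sin 59° = 1.25×10⁻⁴ s⁻¹
In the Southern Hemisphere f is negative: f = −1.25×10⁻⁴ s⁻¹.
Component geostrophic relations (x east, y north):
u_g = −(1/(fρ)) ∂P/∂y,  v_g = (1/(fρ)) ∂P/∂x
u_g = −(1.4×10⁻³)/(−1.25×10⁻⁴ × 1.21) = 9.26 m/s;  v_g = (−2.8×10⁻³)/(−1.25×10⁻⁴ × 1.21) = 18.5 m/s
|V_g| = √(u_g² + v_g²) = 20.7 m/s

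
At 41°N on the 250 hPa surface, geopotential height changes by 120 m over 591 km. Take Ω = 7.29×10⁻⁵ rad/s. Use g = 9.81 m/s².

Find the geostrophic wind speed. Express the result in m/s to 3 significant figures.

20.8 m/s

Coriolis parameter at 41°N:
f = 2Ω sin φ = 2 × 7.29×10⁻⁵ × sin 41° = 9.57×10⁻⁵ s⁻¹
Height gradient: |∂Z/∂n| = 120 m / 591000 m = 2.03×10⁻⁴
On a pressure surface, geostrophic balance gives V_g = (g/f)|∂Z/∂n|:
V_g = 9.81 × 2.03×10⁻⁴ / 9.57×10⁻⁵ = 20.8 m/s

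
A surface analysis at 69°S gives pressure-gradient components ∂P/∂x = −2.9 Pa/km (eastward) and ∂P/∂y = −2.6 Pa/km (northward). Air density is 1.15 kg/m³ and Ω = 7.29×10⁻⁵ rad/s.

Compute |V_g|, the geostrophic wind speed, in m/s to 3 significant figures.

Coriolis parameter at 69°S:
f = 2Ω sin φ = 2 × 7.29×10⁻⁵ × sin 69° = 1.36×10⁻⁴ s⁻¹
In the Southern Hemisphere f is negative: f = −1.36×10⁻⁴ s⁻¹.
Component geostrophic relations (x east, y north):
u_g = −(1/(fρ)) ∂P/∂y,  v_g = (1/(fρ)) ∂P/∂x
u_g = −(−2.6×10⁻³)/(−1.36×10⁻⁴ × 1.15) = −16.6 m/s;  v_g = (−2.9×10⁻³)/(−1.36×10⁻⁴ × 1.15) = 18.5 m/s
|V_g| = √(u_g² + v_g²) = 24.9 m/s

24.9 m/s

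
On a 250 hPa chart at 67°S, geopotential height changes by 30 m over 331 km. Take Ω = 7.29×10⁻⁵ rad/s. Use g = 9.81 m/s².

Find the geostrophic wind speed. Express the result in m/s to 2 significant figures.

Coriolis parameter at 67°S:
f = 2Ω sin φ = 2 × 7.29×10⁻⁵ × sin 67° = 1.34×10⁻⁴ s⁻¹
Height gradient: |∂Z/∂n| = 30 m / 331000 m = 9.06×10⁻⁵
On a pressure surface, geostrophic balance gives V_g = (g/f)|∂Z/∂n|:
V_g = 9.81 × 9.06×10⁻⁵ / 1.34×10⁻⁴ = 6.62 m/s

6.6 m/s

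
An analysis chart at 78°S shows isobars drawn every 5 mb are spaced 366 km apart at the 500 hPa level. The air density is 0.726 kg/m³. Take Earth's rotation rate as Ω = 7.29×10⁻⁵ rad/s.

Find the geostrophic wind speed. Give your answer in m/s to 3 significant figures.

Coriolis parameter at 78°S:
f = 2Ω sin φ = 2 × 7.29×10⁻⁵ × sin 78° = 1.43×10⁻⁴ s⁻¹
Pressure gradient: |∂P/∂n| = 500 Pa / 366000 m = 1.37×10⁻³ Pa/m
Geostrophic balance (pressure-gradient force = Coriolis force):
V_g = (1/(fρ)) |∂P/∂n| = 1.37×10⁻³ / (1.43×10⁻⁴ × 0.726) = 13.2 m/s

13.2 m/s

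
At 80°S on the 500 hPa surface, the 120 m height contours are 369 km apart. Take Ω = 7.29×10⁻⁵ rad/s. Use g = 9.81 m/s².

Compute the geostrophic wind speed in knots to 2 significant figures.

43 knots

Coriolis parameter at 80°S:
f = 2Ω sin φ = 2 × 7.29×10⁻⁵ × sin 80° = 1.44×10⁻⁴ s⁻¹
Height gradient: |∂Z/∂n| = 120 m / 369000 m = 3.25×10⁻⁴
On a pressure surface, geostrophic balance gives V_g = (g/f)|∂Z/∂n|:
V_g = 9.81 × 3.25×10⁻⁴ / 1.44×10⁻⁴ = 22.2 m/s
Converting: 22.2 m/s × 1.944 = 43 knots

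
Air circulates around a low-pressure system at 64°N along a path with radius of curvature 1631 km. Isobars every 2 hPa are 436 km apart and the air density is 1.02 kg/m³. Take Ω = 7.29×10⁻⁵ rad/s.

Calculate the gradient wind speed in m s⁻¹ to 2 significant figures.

3.4 m s⁻¹

Coriolis parameter at 64°N:
f = 2Ω sin φ = 2 × 7.29×10⁻⁵ × sin 64° = 1.31×10⁻⁴ s⁻¹
Pressure gradient: |∂P/∂n| = 200 Pa / 436000 m = 4.59×10⁻⁴ Pa/m
Geostrophic speed: V_g = |∂P/∂n|/(fρ) = 4.59×10⁻⁴/(1.31×10⁻⁴ × 1.02) = 3.43 m/s
Around a low, centrifugal force acts outward with Coriolis, so pressure-gradient force balances both:
(1/ρ)|∂P/∂n| = fV + V²/R  →  V² + fR·V − fR·V_g = 0
With fR = 1.31×10⁻⁴ × 1631×10³ m = 214 m/s:
V = [−fR + √((fR)² + 4 fR V_g)]/2 = [−214 + √(214² + 4×214×3.43)]/2 = 3.38 m/s
Subgeostrophic (V < V_g = 3.43 m/s), as expected around a low.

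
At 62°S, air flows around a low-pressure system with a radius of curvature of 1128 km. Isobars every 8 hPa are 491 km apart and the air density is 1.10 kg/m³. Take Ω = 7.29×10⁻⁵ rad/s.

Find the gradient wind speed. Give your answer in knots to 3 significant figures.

20.8 knots

Coriolis parameter at 62°S:
f = 2Ω sin φ = 2 × 7.29×10⁻⁵ × sin 62° = 1.29×10⁻⁴ s⁻¹
Pressure gradient: |∂P/∂n| = 800 Pa / 491000 m = 1.63×10⁻³ Pa/m
Geostrophic speed: V_g = |∂P/∂n|/(fρ) = 1.63×10⁻³/(1.29×10⁻⁴ × 1.10) = 11.5 m/s
Around a low, centrifugal force acts outward with Coriolis, so pressure-gradient force balances both:
(1/ρ)|∂P/∂n| = fV + V²/R  →  V² + fR·V − fR·V_g = 0
With fR = 1.29×10⁻⁴ × 1128×10³ m = 145 m/s:
V = [−fR + √((fR)² + 4 fR V_g)]/2 = [−145 + √(145² + 4×145×11.5)]/2 = 10.7 m/s
Subgeostrophic (V < V_g = 11.5 m/s), as expected around a low.
Converting: 10.7 m/s × 1.944 = 20.8 knots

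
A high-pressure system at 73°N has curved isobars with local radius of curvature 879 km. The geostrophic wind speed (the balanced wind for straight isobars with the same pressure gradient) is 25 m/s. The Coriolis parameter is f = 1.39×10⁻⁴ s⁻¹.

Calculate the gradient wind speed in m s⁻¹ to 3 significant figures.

35.1 m s⁻¹

Around a high, pressure-gradient force acts outward with centrifugal, so Coriolis balances both:
fV = (1/ρ)|∂P/∂n| + V²/R  →  V² − fR·V + fR·V_g = 0
With fR = 1.39×10⁻⁴ × 879×10³ m = 122 m/s:
V = [fR − √((fR)² − 4 fR V_g)]/2 = [122 − √(122² − 4×122×25)]/2 = 35.1 m/s
Supergeostrophic (V > V_g = 25 m/s), as expected around a high.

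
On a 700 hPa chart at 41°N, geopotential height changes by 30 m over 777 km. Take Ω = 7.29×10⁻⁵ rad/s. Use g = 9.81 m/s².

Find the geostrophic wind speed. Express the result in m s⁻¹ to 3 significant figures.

Coriolis parameter at 41°N:
f = 2Ω sin φ = 2 × 7.29×10⁻⁵ × sin 41° = 9.57×10⁻⁵ s⁻¹
Height gradient: |∂Z/∂n| = 30 m / 777000 m = 3.86×10⁻⁵
On a pressure surface, geostrophic balance gives V_g = (g/f)|∂Z/∂n|:
V_g = 9.81 × 3.86×10⁻⁵ / 9.57×10⁻⁵ = 3.96 m/s

3.96 m s⁻¹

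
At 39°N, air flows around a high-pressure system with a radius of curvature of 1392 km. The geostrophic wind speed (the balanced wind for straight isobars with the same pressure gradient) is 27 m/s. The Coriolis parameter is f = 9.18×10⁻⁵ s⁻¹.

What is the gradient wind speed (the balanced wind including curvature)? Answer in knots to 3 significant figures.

Around a high, pressure-gradient force acts outward with centrifugal, so Coriolis balances both:
fV = (1/ρ)|∂P/∂n| + V²/R  →  V² − fR·V + fR·V_g = 0
With fR = 9.18×10⁻⁵ × 1392×10³ m = 128 m/s:
V = [fR − √((fR)² − 4 fR V_g)]/2 = [128 − √(128² − 4×128×27)]/2 = 38.8 m/s
Supergeostrophic (V > V_g = 27 m/s), as expected around a high.
Converting: 38.8 m/s × 1.944 = 75.3 knots

75.3 knots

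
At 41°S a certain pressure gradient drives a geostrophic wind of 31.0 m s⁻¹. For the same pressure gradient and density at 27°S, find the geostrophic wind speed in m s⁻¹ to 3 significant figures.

With the same pressure gradient and density, V_g ∝ 1/f ∝ 1/sin φ.
V₂ = V₁ · sin φ₁ / sin φ₂ = 31.0 × sin 41° / sin 27°
V₂ = 31.0 × 0.6561/0.4540 = 44.8 m s⁻¹

44.8 m s⁻¹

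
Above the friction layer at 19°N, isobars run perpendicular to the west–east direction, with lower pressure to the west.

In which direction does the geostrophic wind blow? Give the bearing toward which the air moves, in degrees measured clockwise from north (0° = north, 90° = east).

000°

The pressure-gradient force points toward the west (bearing 270°).
Geostrophic balance: in the Northern Hemisphere the Coriolis force deflects motion to the right, so the geostrophic wind blows 90° to the right of the pressure-gradient force (low pressure on the left).
Rotating 270° by 90° clockwise gives 000° — the wind blows toward the north.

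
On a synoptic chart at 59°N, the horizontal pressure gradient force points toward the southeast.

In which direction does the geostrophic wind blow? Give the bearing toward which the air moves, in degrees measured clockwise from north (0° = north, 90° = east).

The pressure-gradient force points toward the southeast (bearing 135°).
Geostrophic balance: in the Northern Hemisphere the Coriolis force deflects motion to the right, so the geostrophic wind blows 90° to the right of the pressure-gradient force (low pressure on the left).
Rotating 135° by 90° clockwise gives 225° — the wind blows toward the southwest.

225°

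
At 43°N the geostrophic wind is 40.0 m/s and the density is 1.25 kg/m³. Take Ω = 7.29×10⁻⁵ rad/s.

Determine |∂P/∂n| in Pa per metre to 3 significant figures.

Coriolis parameter at 43°N:
f = 2Ω sin φ = 2 × 7.29×10⁻⁵ × sin 43° = 9.94×10⁻⁵ s⁻¹
Geostrophic balance rearranged: |∂P/∂n| = f ρ V_g
|∂P/∂n| = 9.94×10⁻⁵ × 1.25 × 40.0 = 4.97×10⁻³ Pa/m

4.97×10⁻³ Pa/m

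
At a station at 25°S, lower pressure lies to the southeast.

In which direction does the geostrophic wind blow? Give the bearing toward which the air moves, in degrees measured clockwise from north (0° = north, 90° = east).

045°

The pressure-gradient force points toward the southeast (bearing 135°).
Geostrophic balance: in the Southern Hemisphere the Coriolis force deflects motion to the left, so the geostrophic wind blows 90° to the left of the pressure-gradient force (low pressure on the right).
Rotating 135° by 90° counterclockwise gives 045° — the wind blows toward the northeast.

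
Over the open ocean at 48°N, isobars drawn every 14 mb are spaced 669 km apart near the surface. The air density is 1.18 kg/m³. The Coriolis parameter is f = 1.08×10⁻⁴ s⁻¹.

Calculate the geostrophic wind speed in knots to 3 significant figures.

Pressure gradient: |∂P/∂n| = 1400 Pa / 669000 m = 2.09×10⁻³ Pa/m
Geostrophic balance (pressure-gradient force = Coriolis force):
V_g = (1/(fρ)) |∂P/∂n| = 2.09×10⁻³ / (1.08×10⁻⁴ × 1.18) = 16.4 m/s
Converting: 16.4 m/s × 1.944 = 31.9 knots

31.9 knots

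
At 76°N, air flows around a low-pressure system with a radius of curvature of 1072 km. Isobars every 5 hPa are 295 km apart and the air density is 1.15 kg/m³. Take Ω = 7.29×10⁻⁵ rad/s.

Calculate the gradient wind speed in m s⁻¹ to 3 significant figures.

9.79 m s⁻¹

Coriolis parameter at 76°N:
f = 2Ω sin φ = 2 × 7.29×10⁻⁵ × sin 76° = 1.41×10⁻⁴ s⁻¹
Pressure gradient: |∂P/∂n| = 500 Pa / 295000 m = 1.69×10⁻³ Pa/m
Geostrophic speed: V_g = |∂P/∂n|/(fρ) = 1.69×10⁻³/(1.41×10⁻⁴ × 1.15) = 10.4 m/s
Around a low, centrifugal force acts outward with Coriolis, so pressure-gradient force balances both:
(1/ρ)|∂P/∂n| = fV + V²/R  →  V² + fR·V − fR·V_g = 0
With fR = 1.41×10⁻⁴ × 1072×10³ m = 152 m/s:
V = [−fR + √((fR)² + 4 fR V_g)]/2 = [−152 + √(152² + 4×152×10.4)]/2 = 9.79 m/s
Subgeostrophic (V < V_g = 10.4 m/s), as expected around a low.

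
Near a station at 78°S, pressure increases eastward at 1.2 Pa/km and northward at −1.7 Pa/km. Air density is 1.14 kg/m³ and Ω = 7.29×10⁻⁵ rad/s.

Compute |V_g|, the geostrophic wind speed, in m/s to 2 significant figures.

13 m/s

Coriolis parameter at 78°S:
f = 2Ω sin φ = 2 × 7.29×10⁻⁵ × sin 78° = 1.43×10⁻⁴ s⁻¹
In the Southern Hemisphere f is negative: f = −1.43×10⁻⁴ s⁻¹.
Component geostrophic relations (x east, y north):
u_g = −(1/(fρ)) ∂P/∂y,  v_g = (1/(fρ)) ∂P/∂x
u_g = −(−1.7×10⁻³)/(−1.43×10⁻⁴ × 1.14) = −10.5 m/s;  v_g = (1.2×10⁻³)/(−1.43×10⁻⁴ × 1.14) = −7.38 m/s
|V_g| = √(u_g² + v_g²) = 12.8 m/s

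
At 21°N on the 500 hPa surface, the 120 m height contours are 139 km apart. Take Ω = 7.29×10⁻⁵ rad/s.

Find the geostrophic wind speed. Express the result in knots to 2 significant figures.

320 knots

Coriolis parameter at 21°N:
f = 2Ω sin φ = 2 × 7.29×10⁻⁵ × sin 21° = 5.23×10⁻⁵ s⁻¹
Height gradient: |∂Z/∂n| = 120 m / 139000 m = 8.63×10⁻⁴
On a pressure surface, geostrophic balance gives V_g = (g/f)|∂Z/∂n|:
V_g = 9.81 × 8.63×10⁻⁴ / 5.23×10⁻⁵ = 162 m/s
Converting: 162 m/s × 1.944 = 320 knots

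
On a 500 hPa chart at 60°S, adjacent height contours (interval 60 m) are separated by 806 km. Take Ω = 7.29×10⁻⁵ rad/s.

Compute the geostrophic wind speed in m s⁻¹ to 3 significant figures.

5.78 m s⁻¹

Coriolis parameter at 60°S:
f = 2Ω sin φ = 2 × 7.29×10⁻⁵ × sin 60° = 1.26×10⁻⁴ s⁻¹
Height gradient: |∂Z/∂n| = 60 m / 806000 m = 7.44×10⁻⁵
On a pressure surface, geostrophic balance gives V_g = (g/f)|∂Z/∂n|:
V_g = 9.81 × 7.44×10⁻⁵ / 1.26×10⁻⁴ = 5.78 m/s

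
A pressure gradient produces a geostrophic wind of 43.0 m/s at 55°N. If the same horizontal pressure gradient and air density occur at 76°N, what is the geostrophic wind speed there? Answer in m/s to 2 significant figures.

With the same pressure gradient and density, V_g ∝ 1/f ∝ 1/sin φ.
V₂ = V₁ · sin φ₁ / sin φ₂ = 43.0 × sin 55° / sin 76°
V₂ = 43.0 × 0.8192/0.9703 = 36 m/s

36 m/s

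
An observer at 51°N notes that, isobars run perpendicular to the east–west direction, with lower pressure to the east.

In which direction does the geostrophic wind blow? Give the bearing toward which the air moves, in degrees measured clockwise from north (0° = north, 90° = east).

180°

The pressure-gradient force points toward the east (bearing 090°).
Geostrophic balance: in the Northern Hemisphere the Coriolis force deflects motion to the right, so the geostrophic wind blows 90° to the right of the pressure-gradient force (low pressure on the left).
Rotating 090° by 90° clockwise gives 180° — the wind blows toward the south.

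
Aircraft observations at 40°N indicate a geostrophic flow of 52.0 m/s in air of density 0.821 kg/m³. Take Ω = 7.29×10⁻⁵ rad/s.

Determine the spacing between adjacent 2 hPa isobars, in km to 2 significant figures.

Coriolis parameter at 40°N:
f = 2Ω sin φ = 2 × 7.29×10⁻⁵ × sin 40° = 9.37×10⁻⁵ s⁻¹
Geostrophic balance rearranged: |∂P/∂n| = f ρ V_g
|∂P/∂n| = 9.37×10⁻⁵ × 0.821 × 52.0 = 4.00×10⁻³ Pa/m
Isobar spacing: Δn = ΔP/|∂P/∂n| = 200 Pa / 4.00×10⁻³ Pa/m = 49987 m ≈ 50 km

50 km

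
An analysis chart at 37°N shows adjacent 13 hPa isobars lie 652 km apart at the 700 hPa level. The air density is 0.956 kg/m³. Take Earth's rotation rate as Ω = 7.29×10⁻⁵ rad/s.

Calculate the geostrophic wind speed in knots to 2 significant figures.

Coriolis parameter at 37°N:
f = 2Ω sin φ = 2 × 7.29×10⁻⁵ × sin 37° = 8.77×10⁻⁵ s⁻¹
Pressure gradient: |∂P/∂n| = 1300 Pa / 652000 m = 1.99×10⁻³ Pa/m
Geostrophic balance (pressure-gradient force = Coriolis force):
V_g = (1/(fρ)) |∂P/∂n| = 1.99×10⁻³ / (8.77×10⁻⁵ × 0.956) = 23.8 m/s
Converting: 23.8 m/s × 1.944 = 46 knots

46 knots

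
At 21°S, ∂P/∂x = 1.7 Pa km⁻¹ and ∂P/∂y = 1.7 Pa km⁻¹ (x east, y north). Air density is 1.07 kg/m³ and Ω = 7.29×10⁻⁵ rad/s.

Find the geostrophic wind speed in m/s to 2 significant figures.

43 m/s

Coriolis parameter at 21°S:
f = 2Ω sin φ = 2 × 7.29×10⁻⁵ × sin 21° = 5.23×10⁻⁵ s⁻¹
In the Southern Hemisphere f is negative: f = −5.23×10⁻⁵ s⁻¹.
Component geostrophic relations (x east, y north):
u_g = −(1/(fρ)) ∂P/∂y,  v_g = (1/(fρ)) ∂P/∂x
u_g = −(1.7×10⁻³)/(−5.23×10⁻⁵ × 1.07) = 30.4 m/s;  v_g = (1.7×10⁻³)/(−5.23×10⁻⁵ × 1.07) = −30.4 m/s
|V_g| = √(u_g² + v_g²) = 43.0 m/s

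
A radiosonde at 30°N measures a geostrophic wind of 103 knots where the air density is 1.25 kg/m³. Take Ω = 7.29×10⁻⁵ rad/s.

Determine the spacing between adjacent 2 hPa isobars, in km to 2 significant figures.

Coriolis parameter at 30°N:
f = 2Ω sin φ = 2 × 7.29×10⁻⁵ × sin 30° = 7.29×10⁻⁵ s⁻¹
Wind speed in SI: 103 knots = 53.0 m/s
Geostrophic balance rearranged: |∂P/∂n| = f ρ V_g
|∂P/∂n| = 7.29×10⁻⁵ × 1.25 × 53.0 = 4.83×10⁻³ Pa/m
Isobar spacing: Δn = ΔP/|∂P/∂n| = 200 Pa / 4.83×10⁻³ Pa/m = 41421 m ≈ 41 km

41 km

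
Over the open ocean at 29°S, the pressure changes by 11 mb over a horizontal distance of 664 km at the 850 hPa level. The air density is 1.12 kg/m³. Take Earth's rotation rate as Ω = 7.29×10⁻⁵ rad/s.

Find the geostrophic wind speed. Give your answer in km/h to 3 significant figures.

75.3 km/h

Coriolis parameter at 29°S:
f = 2Ω sin φ = 2 × 7.29×10⁻⁵ × sin 29° = 7.07×10⁻⁵ s⁻¹
Pressure gradient: |∂P/∂n| = 1100 Pa / 664000 m = 1.66×10⁻³ Pa/m
Geostrophic balance (pressure-gradient force = Coriolis force):
V_g = (1/(fρ)) |∂P/∂n| = 1.66×10⁻³ / (7.07×10⁻⁵ × 1.12) = 20.9 m/s
Converting: 20.9 m/s × 3.6 = 75.3 km/h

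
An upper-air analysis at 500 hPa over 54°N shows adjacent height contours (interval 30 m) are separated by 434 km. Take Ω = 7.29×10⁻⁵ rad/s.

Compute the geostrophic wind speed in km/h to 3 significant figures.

20.7 km/h

Coriolis parameter at 54°N:
f = 2Ω sin φ = 2 × 7.29×10⁻⁵ × sin 54° = 1.18×10⁻⁴ s⁻¹
Height gradient: |∂Z/∂n| = 30 m / 434000 m = 6.91×10⁻⁵
On a pressure surface, geostrophic balance gives V_g = (g/f)|∂Z/∂n|:
V_g = 9.81 × 6.91×10⁻⁵ / 1.18×10⁻⁴ = 5.75 m/s
Converting: 5.75 m/s × 3.6 = 20.7 km/h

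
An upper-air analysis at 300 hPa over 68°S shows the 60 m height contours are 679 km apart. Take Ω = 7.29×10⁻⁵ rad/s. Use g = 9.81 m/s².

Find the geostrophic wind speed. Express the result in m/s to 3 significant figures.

6.41 m/s

Coriolis parameter at 68°S:
f = 2Ω sin φ = 2 × 7.29×10⁻⁵ × sin 68° = 1.35×10⁻⁴ s⁻¹
Height gradient: |∂Z/∂n| = 60 m / 679000 m = 8.84×10⁻⁵
On a pressure surface, geostrophic balance gives V_g = (g/f)|∂Z/∂n|:
V_g = 9.81 × 8.84×10⁻⁵ / 1.35×10⁻⁴ = 6.41 m/s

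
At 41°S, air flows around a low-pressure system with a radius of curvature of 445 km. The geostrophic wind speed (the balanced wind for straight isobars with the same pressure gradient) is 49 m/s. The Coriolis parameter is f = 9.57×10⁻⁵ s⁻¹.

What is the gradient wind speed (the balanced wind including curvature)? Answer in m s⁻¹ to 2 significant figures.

Around a low, centrifugal force acts outward with Coriolis, so pressure-gradient force balances both:
(1/ρ)|∂P/∂n| = fV + V²/R  →  V² + fR·V − fR·V_g = 0
With fR = 9.57×10⁻⁵ × 445×10³ m = 42.6 m/s:
V = [−fR + √((fR)² + 4 fR V_g)]/2 = [−42.6 + √(42.6² + 4×42.6×49)]/2 = 29.1 m/s
Subgeostrophic (V < V_g = 49 m/s), as expected around a low.

29 m s⁻¹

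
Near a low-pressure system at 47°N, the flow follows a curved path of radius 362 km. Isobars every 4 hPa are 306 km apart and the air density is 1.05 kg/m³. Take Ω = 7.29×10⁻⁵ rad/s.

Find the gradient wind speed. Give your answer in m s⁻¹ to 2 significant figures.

9.4 m s⁻¹

Coriolis parameter at 47°N:
f = 2Ω sin φ = 2 × 7.29×10⁻⁵ × sin 47° = 1.07×10⁻⁴ s⁻¹
Pressure gradient: |∂P/∂n| = 400 Pa / 306000 m = 1.31×10⁻³ Pa/m
Geostrophic speed: V_g = |∂P/∂n|/(fρ) = 1.31×10⁻³/(1.07×10⁻⁴ × 1.05) = 11.7 m/s
Around a low, centrifugal force acts outward with Coriolis, so pressure-gradient force balances both:
(1/ρ)|∂P/∂n| = fV + V²/R  →  V² + fR·V − fR·V_g = 0
With fR = 1.07×10⁻⁴ × 362×10³ m = 38.6 m/s:
V = [−fR + √((fR)² + 4 fR V_g)]/2 = [−38.6 + √(38.6² + 4×38.6×11.7)]/2 = 9.39 m/s
Subgeostrophic (V < V_g = 11.7 m/s), as expected around a low.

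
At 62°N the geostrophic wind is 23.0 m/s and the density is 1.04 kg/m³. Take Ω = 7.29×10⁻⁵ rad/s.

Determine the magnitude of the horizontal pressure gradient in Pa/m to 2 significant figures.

Coriolis parameter at 62°N:
f = 2Ω sin φ = 2 × 7.29×10⁻⁵ × sin 62° = 1.29×10⁻⁴ s⁻¹
Geostrophic balance rearranged: |∂P/∂n| = f ρ V_g
|∂P/∂n| = 1.29×10⁻⁴ × 1.04 × 23.0 = 3.08×10⁻³ Pa/m

3.1×10⁻³ Pa/m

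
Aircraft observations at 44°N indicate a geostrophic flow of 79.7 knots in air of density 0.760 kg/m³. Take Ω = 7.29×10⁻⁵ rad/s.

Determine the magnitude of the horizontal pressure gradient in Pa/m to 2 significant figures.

Coriolis parameter at 44°N:
f = 2Ω sin φ = 2 × 7.29×10⁻⁵ × sin 44° = 1.01×10⁻⁴ s⁻¹
Wind speed in SI: 79.7 knots = 41.0 m/s
Geostrophic balance rearranged: |∂P/∂n| = f ρ V_g
|∂P/∂n| = 1.01×10⁻⁴ × 0.760 × 41.0 = 3.16×10⁻³ Pa/m

3.2×10⁻³ Pa/m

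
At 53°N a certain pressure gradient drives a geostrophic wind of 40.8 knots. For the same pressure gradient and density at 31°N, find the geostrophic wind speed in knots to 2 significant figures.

With the same pressure gradient and density, V_g ∝ 1/f ∝ 1/sin φ.
V₂ = V₁ · sin φ₁ / sin φ₂ = 40.8 × sin 53° / sin 31°
V₂ = 40.8 × 0.7986/0.5150 = 63 knots

63 knots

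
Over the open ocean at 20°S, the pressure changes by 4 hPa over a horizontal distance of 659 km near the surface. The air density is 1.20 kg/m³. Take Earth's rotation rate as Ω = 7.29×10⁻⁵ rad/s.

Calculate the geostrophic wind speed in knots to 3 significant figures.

19.7 knots

Coriolis parameter at 20°S:
f = 2Ω sin φ = 2 × 7.29×10⁻⁵ × sin 20° = 4.99×10⁻⁵ s⁻¹
Pressure gradient: |∂P/∂n| = 400 Pa / 659000 m = 6.07×10⁻⁴ Pa/m
Geostrophic balance (pressure-gradient force = Coriolis force):
V_g = (1/(fρ)) |∂P/∂n| = 6.07×10⁻⁴ / (4.99×10⁻⁵ × 1.20) = 10.1 m/s
Converting: 10.1 m/s × 1.944 = 19.7 knots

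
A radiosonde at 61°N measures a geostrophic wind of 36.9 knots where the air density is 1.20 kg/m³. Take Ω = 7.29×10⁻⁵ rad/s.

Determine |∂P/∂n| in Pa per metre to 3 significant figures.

2.90×10⁻³ Pa/m

Coriolis parameter at 61°N:
f = 2Ω sin φ = 2 × 7.29×10⁻⁵ × sin 61° = 1.28×10⁻⁴ s⁻¹
Wind speed in SI: 36.9 knots = 19.0 m/s
Geostrophic balance rearranged: |∂P/∂n| = f ρ V_g
|∂P/∂n| = 1.28×10⁻⁴ × 1.20 × 19.0 = 2.90×10⁻³ Pa/m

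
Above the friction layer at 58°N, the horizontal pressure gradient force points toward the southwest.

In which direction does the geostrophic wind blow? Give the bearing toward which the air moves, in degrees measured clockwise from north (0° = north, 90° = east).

The pressure-gradient force points toward the southwest (bearing 225°).
Geostrophic balance: in the Northern Hemisphere the Coriolis force deflects motion to the right, so the geostrophic wind blows 90° to the right of the pressure-gradient force (low pressure on the left).
Rotating 225° by 90° clockwise gives 315° — the wind blows toward the northwest.

315°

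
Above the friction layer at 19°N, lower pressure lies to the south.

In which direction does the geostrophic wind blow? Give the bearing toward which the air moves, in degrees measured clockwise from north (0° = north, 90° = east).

The pressure-gradient force points toward the south (bearing 180°).
Geostrophic balance: in the Northern Hemisphere the Coriolis force deflects motion to the right, so the geostrophic wind blows 90° to the right of the pressure-gradient force (low pressure on the left).
Rotating 180° by 90° clockwise gives 270° — the wind blows toward the west.

270°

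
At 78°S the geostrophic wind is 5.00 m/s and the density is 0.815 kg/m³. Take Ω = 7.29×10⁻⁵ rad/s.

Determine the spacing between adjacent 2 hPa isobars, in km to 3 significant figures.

344 km

Coriolis parameter at 78°S:
f = 2Ω sin φ = 2 × 7.29×10⁻⁵ × sin 78° = 1.43×10⁻⁴ s⁻¹
Geostrophic balance rearranged: |∂P/∂n| = f ρ V_g
|∂P/∂n| = 1.43×10⁻⁴ × 0.815 × 5.00 = 5.81×10⁻⁴ Pa/m
Isobar spacing: Δn = ΔP/|∂P/∂n| = 200 Pa / 5.81×10⁻⁴ Pa/m = 344144 m ≈ 344 km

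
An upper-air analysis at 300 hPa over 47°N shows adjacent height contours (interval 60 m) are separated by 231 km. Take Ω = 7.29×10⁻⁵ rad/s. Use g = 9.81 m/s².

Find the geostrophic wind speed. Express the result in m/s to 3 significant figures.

Coriolis parameter at 47°N:
f = 2Ω sin φ = 2 × 7.29×10⁻⁵ × sin 47° = 1.07×10⁻⁴ s⁻¹
Height gradient: |∂Z/∂n| = 60 m / 231000 m = 2.60×10⁻⁴
On a pressure surface, geostrophic balance gives V_g = (g/f)|∂Z/∂n|:
V_g = 9.81 × 2.60×10⁻⁴ / 1.07×10⁻⁴ = 23.9 m/s

23.9 m/s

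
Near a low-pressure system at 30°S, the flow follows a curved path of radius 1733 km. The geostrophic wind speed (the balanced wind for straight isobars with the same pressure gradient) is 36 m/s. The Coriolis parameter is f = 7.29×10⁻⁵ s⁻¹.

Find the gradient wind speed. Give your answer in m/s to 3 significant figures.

29.2 m/s

Around a low, centrifugal force acts outward with Coriolis, so pressure-gradient force balances both:
(1/ρ)|∂P/∂n| = fV + V²/R  →  V² + fR·V − fR·V_g = 0
With fR = 7.29×10⁻⁵ × 1733×10³ m = 126 m/s:
V = [−fR + √((fR)² + 4 fR V_g)]/2 = [−126 + √(126² + 4×126×36)]/2 = 29.2 m/s
Subgeostrophic (V < V_g = 36 m/s), as expected around a low.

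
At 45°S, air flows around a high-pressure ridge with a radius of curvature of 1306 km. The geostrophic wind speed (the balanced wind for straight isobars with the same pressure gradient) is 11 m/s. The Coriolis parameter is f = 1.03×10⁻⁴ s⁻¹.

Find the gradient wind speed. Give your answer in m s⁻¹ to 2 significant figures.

12 m s⁻¹

Around a high, pressure-gradient force acts outward with centrifugal, so Coriolis balances both:
fV = (1/ρ)|∂P/∂n| + V²/R  →  V² − fR·V + fR·V_g = 0
With fR = 1.03×10⁻⁴ × 1306×10³ m = 135 m/s:
V = [fR − √((fR)² − 4 fR V_g)]/2 = [135 − √(135² − 4×135×11)]/2 = 12.1 m/s
Supergeostrophic (V > V_g = 11 m/s), as expected around a high.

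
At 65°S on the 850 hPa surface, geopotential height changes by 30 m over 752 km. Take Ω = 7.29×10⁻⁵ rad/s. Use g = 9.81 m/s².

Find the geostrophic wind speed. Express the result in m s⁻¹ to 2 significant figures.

3.0 m s⁻¹

Coriolis parameter at 65°S:
f = 2Ω sin φ = 2 × 7.29×10⁻⁵ × sin 65° = 1.32×10⁻⁴ s⁻¹
Height gradient: |∂Z/∂n| = 30 m / 752000 m = 3.99×10⁻⁵
On a pressure surface, geostrophic balance gives V_g = (g/f)|∂Z/∂n|:
V_g = 9.81 × 3.99×10⁻⁵ / 1.32×10⁻⁴ = 2.96 m/s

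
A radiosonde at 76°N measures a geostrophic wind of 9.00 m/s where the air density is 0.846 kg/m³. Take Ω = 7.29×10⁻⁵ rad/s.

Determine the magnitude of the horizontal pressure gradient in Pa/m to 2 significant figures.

Coriolis parameter at 76°N:
f = 2Ω sin φ = 2 × 7.29×10⁻⁵ × sin 76° = 1.41×10⁻⁴ s⁻¹
Geostrophic balance rearranged: |∂P/∂n| = f ρ V_g
|∂P/∂n| = 1.41×10⁻⁴ × 0.846 × 9.00 = 1.08×10⁻³ Pa/m

1.1×10⁻³ Pa/m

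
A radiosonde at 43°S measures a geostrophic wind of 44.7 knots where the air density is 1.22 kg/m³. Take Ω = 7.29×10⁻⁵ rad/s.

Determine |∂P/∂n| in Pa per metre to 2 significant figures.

2.8×10⁻³ Pa/m

Coriolis parameter at 43°S:
f = 2Ω sin φ = 2 × 7.29×10⁻⁵ × sin 43° = 9.94×10⁻⁵ s⁻¹
Wind speed in SI: 44.7 knots = 23.0 m/s
Geostrophic balance rearranged: |∂P/∂n| = f ρ V_g
|∂P/∂n| = 9.94×10⁻⁵ × 1.22 × 23.0 = 2.79×10⁻³ Pa/m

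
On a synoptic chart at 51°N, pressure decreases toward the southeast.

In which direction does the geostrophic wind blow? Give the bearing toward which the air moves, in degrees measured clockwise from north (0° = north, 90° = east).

225°

The pressure-gradient force points toward the southeast (bearing 135°).
Geostrophic balance: in the Northern Hemisphere the Coriolis force deflects motion to the right, so the geostrophic wind blows 90° to the right of the pressure-gradient force (low pressure on the left).
Rotating 135° by 90° clockwise gives 225° — the wind blows toward the southwest.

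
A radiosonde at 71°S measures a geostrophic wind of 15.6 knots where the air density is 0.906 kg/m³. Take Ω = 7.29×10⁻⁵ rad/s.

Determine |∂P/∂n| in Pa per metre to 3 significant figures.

Coriolis parameter at 71°S:
f = 2Ω sin φ = 2 × 7.29×10⁻⁵ × sin 71° = 1.38×10⁻⁴ s⁻¹
Wind speed in SI: 15.6 knots = 8.03 m/s
Geostrophic balance rearranged: |∂P/∂n| = f ρ V_g
|∂P/∂n| = 1.38×10⁻⁴ × 0.906 × 8.03 = 1.00×10⁻³ Pa/m

1.00×10⁻³ Pa/m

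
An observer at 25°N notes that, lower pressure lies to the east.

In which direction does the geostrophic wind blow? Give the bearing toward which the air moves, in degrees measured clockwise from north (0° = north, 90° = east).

180°

The pressure-gradient force points toward the east (bearing 090°).
Geostrophic balance: in the Northern Hemisphere the Coriolis force deflects motion to the right, so the geostrophic wind blows 90° to the right of the pressure-gradient force (low pressure on the left).
Rotating 090° by 90° clockwise gives 180° — the wind blows toward the south.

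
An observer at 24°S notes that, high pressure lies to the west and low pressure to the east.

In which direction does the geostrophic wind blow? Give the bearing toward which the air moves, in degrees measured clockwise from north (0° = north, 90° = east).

000°

The pressure-gradient force points toward the east (bearing 090°).
Geostrophic balance: in the Southern Hemisphere the Coriolis force deflects motion to the left, so the geostrophic wind blows 90° to the left of the pressure-gradient force (low pressure on the right).
Rotating 090° by 90° counterclockwise gives 000° — the wind blows toward the north.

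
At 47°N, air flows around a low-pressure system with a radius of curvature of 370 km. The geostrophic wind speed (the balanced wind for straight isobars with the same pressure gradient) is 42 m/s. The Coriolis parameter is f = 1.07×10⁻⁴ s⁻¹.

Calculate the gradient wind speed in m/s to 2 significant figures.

Around a low, centrifugal force acts outward with Coriolis, so pressure-gradient force balances both:
(1/ρ)|∂P/∂n| = fV + V²/R  →  V² + fR·V − fR·V_g = 0
With fR = 1.07×10⁻⁴ × 370×10³ m = 39.6 m/s:
V = [−fR + √((fR)² + 4 fR V_g)]/2 = [−39.6 + √(39.6² + 4×39.6×42)]/2 = 25.5 m/s
Subgeostrophic (V < V_g = 42 m/s), as expected around a low.

26 m/s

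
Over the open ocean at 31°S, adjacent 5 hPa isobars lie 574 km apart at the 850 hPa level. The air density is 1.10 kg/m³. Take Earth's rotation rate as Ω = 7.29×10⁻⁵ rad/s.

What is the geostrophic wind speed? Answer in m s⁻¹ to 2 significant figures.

11 m s⁻¹

Coriolis parameter at 31°S:
f = 2Ω sin φ = 2 × 7.29×10⁻⁵ × sin 31° = 7.51×10⁻⁵ s⁻¹
Pressure gradient: |∂P/∂n| = 500 Pa / 574000 m = 8.71×10⁻⁴ Pa/m
Geostrophic balance (pressure-gradient force = Coriolis force):
V_g = (1/(fρ)) |∂P/∂n| = 8.71×10⁻⁴ / (7.51×10⁻⁵ × 1.10) = 10.5 m/s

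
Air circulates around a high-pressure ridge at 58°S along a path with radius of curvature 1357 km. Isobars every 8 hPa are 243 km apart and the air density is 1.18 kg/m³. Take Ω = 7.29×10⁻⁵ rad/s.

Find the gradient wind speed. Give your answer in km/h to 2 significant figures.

97 km/h

Coriolis parameter at 58°S:
f = 2Ω sin φ = 2 × 7.29×10⁻⁵ × sin 58° = 1.24×10⁻⁴ s⁻¹
Pressure gradient: |∂P/∂n| = 800 Pa / 243000 m = 3.29×10⁻³ Pa/m
Geostrophic speed: V_g = |∂P/∂n|/(fρ) = 3.29×10⁻³/(1.24×10⁻⁴ × 1.18) = 22.6 m/s
Around a high, pressure-gradient force acts outward with centrifugal, so Coriolis balances both:
fV = (1/ρ)|∂P/∂n| + V²/R  →  V² − fR·V + fR·V_g = 0
With fR = 1.24×10⁻⁴ × 1357×10³ m = 168 m/s:
V = [fR − √((fR)² − 4 fR V_g)]/2 = [168 − √(168² − 4×168×22.6)]/2 = 26.9 m/s
Supergeostrophic (V > V_g = 22.6 m/s), as expected around a high.
Converting: 26.9 m/s × 3.6 = 97 km/h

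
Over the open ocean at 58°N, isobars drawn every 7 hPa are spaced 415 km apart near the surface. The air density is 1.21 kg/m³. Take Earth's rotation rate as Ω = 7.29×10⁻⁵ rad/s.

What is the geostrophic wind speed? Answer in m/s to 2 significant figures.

Coriolis parameter at 58°N:
f = 2Ω sin φ = 2 × 7.29×10⁻⁵ × sin 58° = 1.24×10⁻⁴ s⁻¹
Pressure gradient: |∂P/∂n| = 700 Pa / 415000 m = 1.69×10⁻³ Pa/m
Geostrophic balance (pressure-gradient force = Coriolis force):
V_g = (1/(fρ)) |∂P/∂n| = 1.69×10⁻³ / (1.24×10⁻⁴ × 1.21) = 11.3 m/s

11 m/s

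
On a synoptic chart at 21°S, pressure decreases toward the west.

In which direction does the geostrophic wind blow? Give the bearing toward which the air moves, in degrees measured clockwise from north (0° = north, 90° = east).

180°

The pressure-gradient force points toward the west (bearing 270°).
Geostrophic balance: in the Southern Hemisphere the Coriolis force deflects motion to the left, so the geostrophic wind blows 90° to the left of the pressure-gradient force (low pressure on the right).
Rotating 270° by 90° counterclockwise gives 180° — the wind blows toward the south.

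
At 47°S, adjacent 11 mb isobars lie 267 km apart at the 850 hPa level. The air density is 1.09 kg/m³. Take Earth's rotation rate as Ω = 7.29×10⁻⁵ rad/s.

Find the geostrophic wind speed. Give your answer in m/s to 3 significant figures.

Coriolis parameter at 47°S:
f = 2Ω sin φ = 2 × 7.29×10⁻⁵ × sin 47° = 1.07×10⁻⁴ s⁻¹
Pressure gradient: |∂P/∂n| = 1100 Pa / 267000 m = 4.12×10⁻³ Pa/m
Geostrophic balance (pressure-gradient force = Coriolis force):
V_g = (1/(fρ)) |∂P/∂n| = 4.12×10⁻³ / (1.07×10⁻⁴ × 1.09) = 35.4 m/s

35.4 m/s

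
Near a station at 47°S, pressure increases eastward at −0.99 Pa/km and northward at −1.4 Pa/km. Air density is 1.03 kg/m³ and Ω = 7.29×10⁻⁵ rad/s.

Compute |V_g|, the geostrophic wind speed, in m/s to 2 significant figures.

Coriolis parameter at 47°S:
f = 2Ω sin φ = 2 × 7.29×10⁻⁵ × sin 47° = 1.07×10⁻⁴ s⁻¹
In the Southern Hemisphere f is negative: f = −1.07×10⁻⁴ s⁻¹.
Component geostrophic relations (x east, y north):
u_g = −(1/(fρ)) ∂P/∂y,  v_g = (1/(fρ)) ∂P/∂x
u_g = −(−1.4×10⁻³)/(−1.07×10⁻⁴ × 1.03) = −12.7 m/s;  v_g = (−0.99×10⁻³)/(−1.07×10⁻⁴ × 1.03) = 9.01 m/s
|V_g| = √(u_g² + v_g²) = 15.6 m/s

16 m/s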